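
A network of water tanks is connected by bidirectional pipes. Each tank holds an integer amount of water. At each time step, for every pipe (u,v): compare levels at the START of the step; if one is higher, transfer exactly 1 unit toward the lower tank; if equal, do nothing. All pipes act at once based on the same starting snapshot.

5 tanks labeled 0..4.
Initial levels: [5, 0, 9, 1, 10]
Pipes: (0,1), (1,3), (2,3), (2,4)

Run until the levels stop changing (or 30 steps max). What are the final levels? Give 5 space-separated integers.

Answer: 4 6 4 5 6

Derivation:
Step 1: flows [0->1,3->1,2->3,4->2] -> levels [4 2 9 1 9]
Step 2: flows [0->1,1->3,2->3,2=4] -> levels [3 2 8 3 9]
Step 3: flows [0->1,3->1,2->3,4->2] -> levels [2 4 8 3 8]
Step 4: flows [1->0,1->3,2->3,2=4] -> levels [3 2 7 5 8]
Step 5: flows [0->1,3->1,2->3,4->2] -> levels [2 4 7 5 7]
Step 6: flows [1->0,3->1,2->3,2=4] -> levels [3 4 6 5 7]
Step 7: flows [1->0,3->1,2->3,4->2] -> levels [4 4 6 5 6]
Step 8: flows [0=1,3->1,2->3,2=4] -> levels [4 5 5 5 6]
Step 9: flows [1->0,1=3,2=3,4->2] -> levels [5 4 6 5 5]
Step 10: flows [0->1,3->1,2->3,2->4] -> levels [4 6 4 5 6]
Step 11: flows [1->0,1->3,3->2,4->2] -> levels [5 4 6 5 5]
  -> period-2 cycle: step 11 state = step 9 state; never stabilizes
  -> state at step 30: (30-9) mod 2 = 1, same as step 10 -> [4 6 4 5 6]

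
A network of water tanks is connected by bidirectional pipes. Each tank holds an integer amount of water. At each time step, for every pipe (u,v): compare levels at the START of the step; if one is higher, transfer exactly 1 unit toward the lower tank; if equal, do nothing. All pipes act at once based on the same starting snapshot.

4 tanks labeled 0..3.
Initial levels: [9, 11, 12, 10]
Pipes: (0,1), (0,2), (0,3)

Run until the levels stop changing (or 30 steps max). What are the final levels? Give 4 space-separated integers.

Answer: 9 11 12 10

Derivation:
Step 1: flows [1->0,2->0,3->0] -> levels [12 10 11 9]
Step 2: flows [0->1,0->2,0->3] -> levels [9 11 12 10]
  -> period-2 cycle: step 2 state = step 0 state; never stabilizes
  -> state at step 30: (30-0) mod 2 = 0, same as step 0 -> [9 11 12 10]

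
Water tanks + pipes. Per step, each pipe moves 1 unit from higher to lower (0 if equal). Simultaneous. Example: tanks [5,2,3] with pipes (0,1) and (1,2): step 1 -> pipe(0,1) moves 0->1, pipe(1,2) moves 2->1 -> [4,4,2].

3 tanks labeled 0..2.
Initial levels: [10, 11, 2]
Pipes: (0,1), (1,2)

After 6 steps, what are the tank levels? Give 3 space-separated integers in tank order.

Step 1: flows [1->0,1->2] -> levels [11 9 3]
Step 2: flows [0->1,1->2] -> levels [10 9 4]
Step 3: flows [0->1,1->2] -> levels [9 9 5]
Step 4: flows [0=1,1->2] -> levels [9 8 6]
Step 5: flows [0->1,1->2] -> levels [8 8 7]
Step 6: flows [0=1,1->2] -> levels [8 7 8]

Answer: 8 7 8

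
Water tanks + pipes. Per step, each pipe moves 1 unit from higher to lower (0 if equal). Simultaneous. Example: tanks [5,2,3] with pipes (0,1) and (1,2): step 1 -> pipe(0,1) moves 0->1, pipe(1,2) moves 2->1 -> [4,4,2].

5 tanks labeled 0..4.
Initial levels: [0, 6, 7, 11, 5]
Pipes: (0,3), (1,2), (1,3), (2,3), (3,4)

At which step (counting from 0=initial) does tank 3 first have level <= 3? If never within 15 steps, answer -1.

Step 1: flows [3->0,2->1,3->1,3->2,3->4] -> levels [1 8 7 7 6]
Step 2: flows [3->0,1->2,1->3,2=3,3->4] -> levels [2 6 8 6 7]
Step 3: flows [3->0,2->1,1=3,2->3,4->3] -> levels [3 7 6 7 6]
Step 4: flows [3->0,1->2,1=3,3->2,3->4] -> levels [4 6 8 4 7]
Step 5: flows [0=3,2->1,1->3,2->3,4->3] -> levels [4 6 6 7 6]
Step 6: flows [3->0,1=2,3->1,3->2,3->4] -> levels [5 7 7 3 7]
Tank 3 first reaches <=3 at step 6

Answer: 6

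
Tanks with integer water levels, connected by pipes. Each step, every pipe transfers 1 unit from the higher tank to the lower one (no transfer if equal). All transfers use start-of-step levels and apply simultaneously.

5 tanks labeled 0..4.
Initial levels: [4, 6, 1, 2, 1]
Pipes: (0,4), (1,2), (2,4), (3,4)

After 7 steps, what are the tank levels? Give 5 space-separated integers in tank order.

Step 1: flows [0->4,1->2,2=4,3->4] -> levels [3 5 2 1 3]
Step 2: flows [0=4,1->2,4->2,4->3] -> levels [3 4 4 2 1]
Step 3: flows [0->4,1=2,2->4,3->4] -> levels [2 4 3 1 4]
Step 4: flows [4->0,1->2,4->2,4->3] -> levels [3 3 5 2 1]
Step 5: flows [0->4,2->1,2->4,3->4] -> levels [2 4 3 1 4]
  -> period-2 cycle: step 5 state = step 3 state
  -> state at step 7: (7-3) mod 2 = 0, same as step 3 -> [2 4 3 1 4]

Answer: 2 4 3 1 4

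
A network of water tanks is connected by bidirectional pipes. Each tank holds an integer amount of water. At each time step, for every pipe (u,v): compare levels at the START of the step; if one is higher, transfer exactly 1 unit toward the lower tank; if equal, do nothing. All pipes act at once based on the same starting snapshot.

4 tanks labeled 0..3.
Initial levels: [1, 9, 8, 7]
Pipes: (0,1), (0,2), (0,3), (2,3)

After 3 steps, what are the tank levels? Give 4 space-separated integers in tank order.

Answer: 5 7 6 7

Derivation:
Step 1: flows [1->0,2->0,3->0,2->3] -> levels [4 8 6 7]
Step 2: flows [1->0,2->0,3->0,3->2] -> levels [7 7 6 5]
Step 3: flows [0=1,0->2,0->3,2->3] -> levels [5 7 6 7]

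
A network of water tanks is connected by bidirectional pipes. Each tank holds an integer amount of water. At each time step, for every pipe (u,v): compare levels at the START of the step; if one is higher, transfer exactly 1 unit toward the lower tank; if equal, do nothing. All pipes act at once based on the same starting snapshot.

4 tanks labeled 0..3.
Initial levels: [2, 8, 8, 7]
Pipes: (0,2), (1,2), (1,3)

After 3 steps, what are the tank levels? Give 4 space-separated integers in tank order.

Step 1: flows [2->0,1=2,1->3] -> levels [3 7 7 8]
Step 2: flows [2->0,1=2,3->1] -> levels [4 8 6 7]
Step 3: flows [2->0,1->2,1->3] -> levels [5 6 6 8]

Answer: 5 6 6 8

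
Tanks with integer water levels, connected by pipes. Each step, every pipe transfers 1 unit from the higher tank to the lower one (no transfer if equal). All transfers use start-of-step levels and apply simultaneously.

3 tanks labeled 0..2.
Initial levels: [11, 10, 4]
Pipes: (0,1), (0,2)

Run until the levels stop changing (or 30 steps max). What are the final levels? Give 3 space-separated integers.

Answer: 7 9 9

Derivation:
Step 1: flows [0->1,0->2] -> levels [9 11 5]
Step 2: flows [1->0,0->2] -> levels [9 10 6]
Step 3: flows [1->0,0->2] -> levels [9 9 7]
Step 4: flows [0=1,0->2] -> levels [8 9 8]
Step 5: flows [1->0,0=2] -> levels [9 8 8]
Step 6: flows [0->1,0->2] -> levels [7 9 9]
Step 7: flows [1->0,2->0] -> levels [9 8 8]
  -> period-2 cycle: step 7 state = step 5 state; never stabilizes
  -> state at step 30: (30-5) mod 2 = 1, same as step 6 -> [7 9 9]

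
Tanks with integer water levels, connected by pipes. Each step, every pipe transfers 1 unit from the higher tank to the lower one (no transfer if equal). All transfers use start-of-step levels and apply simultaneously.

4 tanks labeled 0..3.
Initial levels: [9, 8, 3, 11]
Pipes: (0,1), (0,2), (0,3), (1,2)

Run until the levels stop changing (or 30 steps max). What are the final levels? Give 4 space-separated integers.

Step 1: flows [0->1,0->2,3->0,1->2] -> levels [8 8 5 10]
Step 2: flows [0=1,0->2,3->0,1->2] -> levels [8 7 7 9]
Step 3: flows [0->1,0->2,3->0,1=2] -> levels [7 8 8 8]
Step 4: flows [1->0,2->0,3->0,1=2] -> levels [10 7 7 7]
Step 5: flows [0->1,0->2,0->3,1=2] -> levels [7 8 8 8]
  -> period-2 cycle: step 5 state = step 3 state; never stabilizes
  -> state at step 30: (30-3) mod 2 = 1, same as step 4 -> [10 7 7 7]

Answer: 10 7 7 7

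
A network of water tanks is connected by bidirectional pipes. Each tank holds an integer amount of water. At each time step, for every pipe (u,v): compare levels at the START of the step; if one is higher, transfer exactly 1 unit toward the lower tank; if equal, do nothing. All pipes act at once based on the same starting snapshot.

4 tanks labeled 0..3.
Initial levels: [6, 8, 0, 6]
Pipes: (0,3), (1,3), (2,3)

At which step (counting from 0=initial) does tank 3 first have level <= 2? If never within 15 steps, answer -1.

Answer: -1

Derivation:
Step 1: flows [0=3,1->3,3->2] -> levels [6 7 1 6]
Step 2: flows [0=3,1->3,3->2] -> levels [6 6 2 6]
Step 3: flows [0=3,1=3,3->2] -> levels [6 6 3 5]
Step 4: flows [0->3,1->3,3->2] -> levels [5 5 4 6]
Step 5: flows [3->0,3->1,3->2] -> levels [6 6 5 3]
Step 6: flows [0->3,1->3,2->3] -> levels [5 5 4 6]
  -> period-2 cycle (repeats step 4); tank 3 never drops to <=2
Tank 3 never reaches <=2 within 15 steps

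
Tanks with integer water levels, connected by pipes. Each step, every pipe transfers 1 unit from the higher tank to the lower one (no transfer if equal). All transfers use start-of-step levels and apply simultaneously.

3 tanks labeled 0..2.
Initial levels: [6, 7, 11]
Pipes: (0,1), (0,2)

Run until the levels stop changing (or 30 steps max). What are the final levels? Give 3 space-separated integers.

Step 1: flows [1->0,2->0] -> levels [8 6 10]
Step 2: flows [0->1,2->0] -> levels [8 7 9]
Step 3: flows [0->1,2->0] -> levels [8 8 8]
Step 4: flows [0=1,0=2] -> levels [8 8 8]
  -> stable (no change)

Answer: 8 8 8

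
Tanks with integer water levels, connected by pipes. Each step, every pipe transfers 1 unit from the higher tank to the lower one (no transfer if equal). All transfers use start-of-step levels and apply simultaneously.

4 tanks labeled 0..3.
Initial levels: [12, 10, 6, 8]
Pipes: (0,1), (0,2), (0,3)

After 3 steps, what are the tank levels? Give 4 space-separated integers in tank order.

Answer: 9 9 9 9

Derivation:
Step 1: flows [0->1,0->2,0->3] -> levels [9 11 7 9]
Step 2: flows [1->0,0->2,0=3] -> levels [9 10 8 9]
Step 3: flows [1->0,0->2,0=3] -> levels [9 9 9 9]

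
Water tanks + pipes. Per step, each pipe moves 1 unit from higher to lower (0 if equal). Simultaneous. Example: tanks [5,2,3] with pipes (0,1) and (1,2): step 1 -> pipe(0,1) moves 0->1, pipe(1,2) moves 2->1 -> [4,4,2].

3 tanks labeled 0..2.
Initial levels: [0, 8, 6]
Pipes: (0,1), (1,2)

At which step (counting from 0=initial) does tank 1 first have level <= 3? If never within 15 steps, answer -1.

Answer: -1

Derivation:
Step 1: flows [1->0,1->2] -> levels [1 6 7]
Step 2: flows [1->0,2->1] -> levels [2 6 6]
Step 3: flows [1->0,1=2] -> levels [3 5 6]
Step 4: flows [1->0,2->1] -> levels [4 5 5]
Step 5: flows [1->0,1=2] -> levels [5 4 5]
Step 6: flows [0->1,2->1] -> levels [4 6 4]
Step 7: flows [1->0,1->2] -> levels [5 4 5]
  -> period-2 cycle (repeats step 5); tank 1 never drops to <=3
Tank 1 never reaches <=3 within 15 steps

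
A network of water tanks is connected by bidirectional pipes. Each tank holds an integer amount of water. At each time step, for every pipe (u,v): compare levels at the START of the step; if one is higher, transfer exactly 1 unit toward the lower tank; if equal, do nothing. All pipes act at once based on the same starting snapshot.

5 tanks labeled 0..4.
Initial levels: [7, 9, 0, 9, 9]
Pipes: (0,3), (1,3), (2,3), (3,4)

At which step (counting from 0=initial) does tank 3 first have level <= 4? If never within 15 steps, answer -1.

Step 1: flows [3->0,1=3,3->2,3=4] -> levels [8 9 1 7 9]
Step 2: flows [0->3,1->3,3->2,4->3] -> levels [7 8 2 9 8]
Step 3: flows [3->0,3->1,3->2,3->4] -> levels [8 9 3 5 9]
Step 4: flows [0->3,1->3,3->2,4->3] -> levels [7 8 4 7 8]
Step 5: flows [0=3,1->3,3->2,4->3] -> levels [7 7 5 8 7]
Step 6: flows [3->0,3->1,3->2,3->4] -> levels [8 8 6 4 8]
Tank 3 first reaches <=4 at step 6

Answer: 6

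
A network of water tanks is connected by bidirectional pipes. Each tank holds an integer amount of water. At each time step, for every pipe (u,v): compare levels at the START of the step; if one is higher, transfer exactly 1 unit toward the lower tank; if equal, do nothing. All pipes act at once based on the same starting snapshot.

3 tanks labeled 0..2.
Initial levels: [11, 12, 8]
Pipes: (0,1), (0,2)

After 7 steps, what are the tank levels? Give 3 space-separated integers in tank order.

Step 1: flows [1->0,0->2] -> levels [11 11 9]
Step 2: flows [0=1,0->2] -> levels [10 11 10]
Step 3: flows [1->0,0=2] -> levels [11 10 10]
Step 4: flows [0->1,0->2] -> levels [9 11 11]
Step 5: flows [1->0,2->0] -> levels [11 10 10]
  -> period-2 cycle: step 5 state = step 3 state
  -> state at step 7: (7-3) mod 2 = 0, same as step 3 -> [11 10 10]

Answer: 11 10 10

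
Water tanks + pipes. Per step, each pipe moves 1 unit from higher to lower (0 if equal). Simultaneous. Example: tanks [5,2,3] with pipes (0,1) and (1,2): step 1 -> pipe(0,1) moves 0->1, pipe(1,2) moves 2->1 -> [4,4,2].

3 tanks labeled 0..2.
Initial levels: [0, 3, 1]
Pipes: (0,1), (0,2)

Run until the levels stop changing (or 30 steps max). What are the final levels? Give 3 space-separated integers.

Answer: 0 2 2

Derivation:
Step 1: flows [1->0,2->0] -> levels [2 2 0]
Step 2: flows [0=1,0->2] -> levels [1 2 1]
Step 3: flows [1->0,0=2] -> levels [2 1 1]
Step 4: flows [0->1,0->2] -> levels [0 2 2]
Step 5: flows [1->0,2->0] -> levels [2 1 1]
  -> period-2 cycle: step 5 state = step 3 state; never stabilizes
  -> state at step 30: (30-3) mod 2 = 1, same as step 4 -> [0 2 2]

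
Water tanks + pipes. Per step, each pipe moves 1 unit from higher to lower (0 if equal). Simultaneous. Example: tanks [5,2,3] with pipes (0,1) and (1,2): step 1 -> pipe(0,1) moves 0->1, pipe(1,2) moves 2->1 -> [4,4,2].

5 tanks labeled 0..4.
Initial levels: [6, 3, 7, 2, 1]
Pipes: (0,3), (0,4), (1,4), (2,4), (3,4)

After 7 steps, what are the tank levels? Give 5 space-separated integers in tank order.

Step 1: flows [0->3,0->4,1->4,2->4,3->4] -> levels [4 2 6 2 5]
Step 2: flows [0->3,4->0,4->1,2->4,4->3] -> levels [4 3 5 4 3]
Step 3: flows [0=3,0->4,1=4,2->4,3->4] -> levels [3 3 4 3 6]
Step 4: flows [0=3,4->0,4->1,4->2,4->3] -> levels [4 4 5 4 2]
Step 5: flows [0=3,0->4,1->4,2->4,3->4] -> levels [3 3 4 3 6]
  -> period-2 cycle: step 5 state = step 3 state
  -> state at step 7: (7-3) mod 2 = 0, same as step 3 -> [3 3 4 3 6]

Answer: 3 3 4 3 6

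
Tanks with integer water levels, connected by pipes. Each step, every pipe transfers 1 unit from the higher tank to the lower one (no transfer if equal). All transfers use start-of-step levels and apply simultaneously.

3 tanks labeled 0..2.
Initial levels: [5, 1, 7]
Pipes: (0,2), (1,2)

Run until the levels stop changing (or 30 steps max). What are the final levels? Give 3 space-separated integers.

Answer: 4 4 5

Derivation:
Step 1: flows [2->0,2->1] -> levels [6 2 5]
Step 2: flows [0->2,2->1] -> levels [5 3 5]
Step 3: flows [0=2,2->1] -> levels [5 4 4]
Step 4: flows [0->2,1=2] -> levels [4 4 5]
Step 5: flows [2->0,2->1] -> levels [5 5 3]
Step 6: flows [0->2,1->2] -> levels [4 4 5]
  -> period-2 cycle: step 6 state = step 4 state; never stabilizes
  -> state at step 30: (30-4) mod 2 = 0, same as step 4 -> [4 4 5]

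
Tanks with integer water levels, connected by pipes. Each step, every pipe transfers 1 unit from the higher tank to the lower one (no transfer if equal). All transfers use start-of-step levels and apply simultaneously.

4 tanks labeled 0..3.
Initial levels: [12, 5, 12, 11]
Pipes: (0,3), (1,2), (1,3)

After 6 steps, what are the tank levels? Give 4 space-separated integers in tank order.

Answer: 10 9 10 11

Derivation:
Step 1: flows [0->3,2->1,3->1] -> levels [11 7 11 11]
Step 2: flows [0=3,2->1,3->1] -> levels [11 9 10 10]
Step 3: flows [0->3,2->1,3->1] -> levels [10 11 9 10]
Step 4: flows [0=3,1->2,1->3] -> levels [10 9 10 11]
Step 5: flows [3->0,2->1,3->1] -> levels [11 11 9 9]
Step 6: flows [0->3,1->2,1->3] -> levels [10 9 10 11]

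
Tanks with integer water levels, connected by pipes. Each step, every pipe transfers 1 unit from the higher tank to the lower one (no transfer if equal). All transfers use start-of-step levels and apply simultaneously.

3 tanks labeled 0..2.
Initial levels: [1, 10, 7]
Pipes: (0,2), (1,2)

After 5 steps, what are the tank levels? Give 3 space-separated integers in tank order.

Answer: 6 6 6

Derivation:
Step 1: flows [2->0,1->2] -> levels [2 9 7]
Step 2: flows [2->0,1->2] -> levels [3 8 7]
Step 3: flows [2->0,1->2] -> levels [4 7 7]
Step 4: flows [2->0,1=2] -> levels [5 7 6]
Step 5: flows [2->0,1->2] -> levels [6 6 6]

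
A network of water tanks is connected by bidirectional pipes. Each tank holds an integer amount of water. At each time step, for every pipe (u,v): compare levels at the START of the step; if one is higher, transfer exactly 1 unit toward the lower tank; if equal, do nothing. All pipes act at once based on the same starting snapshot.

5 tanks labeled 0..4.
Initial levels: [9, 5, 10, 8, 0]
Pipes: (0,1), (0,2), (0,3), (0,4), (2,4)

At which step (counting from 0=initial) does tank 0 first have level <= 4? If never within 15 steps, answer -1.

Answer: 5

Derivation:
Step 1: flows [0->1,2->0,0->3,0->4,2->4] -> levels [7 6 8 9 2]
Step 2: flows [0->1,2->0,3->0,0->4,2->4] -> levels [7 7 6 8 4]
Step 3: flows [0=1,0->2,3->0,0->4,2->4] -> levels [6 7 6 7 6]
Step 4: flows [1->0,0=2,3->0,0=4,2=4] -> levels [8 6 6 6 6]
Step 5: flows [0->1,0->2,0->3,0->4,2=4] -> levels [4 7 7 7 7]
Tank 0 first reaches <=4 at step 5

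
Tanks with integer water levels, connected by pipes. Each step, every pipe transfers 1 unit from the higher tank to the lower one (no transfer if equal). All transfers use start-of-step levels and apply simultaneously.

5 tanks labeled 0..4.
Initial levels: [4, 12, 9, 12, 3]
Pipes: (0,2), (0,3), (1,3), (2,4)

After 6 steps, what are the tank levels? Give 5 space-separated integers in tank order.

Step 1: flows [2->0,3->0,1=3,2->4] -> levels [6 12 7 11 4]
Step 2: flows [2->0,3->0,1->3,2->4] -> levels [8 11 5 11 5]
Step 3: flows [0->2,3->0,1=3,2=4] -> levels [8 11 6 10 5]
Step 4: flows [0->2,3->0,1->3,2->4] -> levels [8 10 6 10 6]
Step 5: flows [0->2,3->0,1=3,2=4] -> levels [8 10 7 9 6]
Step 6: flows [0->2,3->0,1->3,2->4] -> levels [8 9 7 9 7]

Answer: 8 9 7 9 7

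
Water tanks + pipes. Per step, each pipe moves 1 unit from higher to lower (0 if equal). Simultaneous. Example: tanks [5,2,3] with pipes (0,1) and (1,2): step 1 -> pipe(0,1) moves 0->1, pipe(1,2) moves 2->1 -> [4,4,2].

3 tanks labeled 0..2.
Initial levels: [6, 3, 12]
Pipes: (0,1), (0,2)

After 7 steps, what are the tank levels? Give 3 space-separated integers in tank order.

Answer: 7 7 7

Derivation:
Step 1: flows [0->1,2->0] -> levels [6 4 11]
Step 2: flows [0->1,2->0] -> levels [6 5 10]
Step 3: flows [0->1,2->0] -> levels [6 6 9]
Step 4: flows [0=1,2->0] -> levels [7 6 8]
Step 5: flows [0->1,2->0] -> levels [7 7 7]
Step 6: flows [0=1,0=2] -> levels [7 7 7]
  -> stable; steps 7..7 unchanged -> [7 7 7]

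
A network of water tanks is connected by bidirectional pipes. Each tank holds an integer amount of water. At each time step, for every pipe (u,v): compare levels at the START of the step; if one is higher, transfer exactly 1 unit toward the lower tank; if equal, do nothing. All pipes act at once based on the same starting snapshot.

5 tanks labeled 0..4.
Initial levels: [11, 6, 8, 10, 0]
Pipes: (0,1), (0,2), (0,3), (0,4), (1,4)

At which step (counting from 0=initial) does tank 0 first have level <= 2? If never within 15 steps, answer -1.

Step 1: flows [0->1,0->2,0->3,0->4,1->4] -> levels [7 6 9 11 2]
Step 2: flows [0->1,2->0,3->0,0->4,1->4] -> levels [7 6 8 10 4]
Step 3: flows [0->1,2->0,3->0,0->4,1->4] -> levels [7 6 7 9 6]
Step 4: flows [0->1,0=2,3->0,0->4,1=4] -> levels [6 7 7 8 7]
Step 5: flows [1->0,2->0,3->0,4->0,1=4] -> levels [10 6 6 7 6]
Step 6: flows [0->1,0->2,0->3,0->4,1=4] -> levels [6 7 7 8 7]
  -> period-2 cycle (repeats step 4); tank 0 never drops to <=2
Tank 0 never reaches <=2 within 15 steps

Answer: -1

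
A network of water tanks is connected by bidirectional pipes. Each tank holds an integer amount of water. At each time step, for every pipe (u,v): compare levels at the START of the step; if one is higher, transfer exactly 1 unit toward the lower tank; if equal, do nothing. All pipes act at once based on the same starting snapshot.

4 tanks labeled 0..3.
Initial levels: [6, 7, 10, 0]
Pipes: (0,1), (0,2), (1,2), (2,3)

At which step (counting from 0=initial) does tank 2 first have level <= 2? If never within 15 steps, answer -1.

Answer: -1

Derivation:
Step 1: flows [1->0,2->0,2->1,2->3] -> levels [8 7 7 1]
Step 2: flows [0->1,0->2,1=2,2->3] -> levels [6 8 7 2]
Step 3: flows [1->0,2->0,1->2,2->3] -> levels [8 6 6 3]
Step 4: flows [0->1,0->2,1=2,2->3] -> levels [6 7 6 4]
Step 5: flows [1->0,0=2,1->2,2->3] -> levels [7 5 6 5]
Step 6: flows [0->1,0->2,2->1,2->3] -> levels [5 7 5 6]
Step 7: flows [1->0,0=2,1->2,3->2] -> levels [6 5 7 5]
Step 8: flows [0->1,2->0,2->1,2->3] -> levels [6 7 4 6]
Step 9: flows [1->0,0->2,1->2,3->2] -> levels [6 5 7 5]
  -> period-2 cycle (repeats step 7); tank 2 never drops to <=2
Tank 2 never reaches <=2 within 15 steps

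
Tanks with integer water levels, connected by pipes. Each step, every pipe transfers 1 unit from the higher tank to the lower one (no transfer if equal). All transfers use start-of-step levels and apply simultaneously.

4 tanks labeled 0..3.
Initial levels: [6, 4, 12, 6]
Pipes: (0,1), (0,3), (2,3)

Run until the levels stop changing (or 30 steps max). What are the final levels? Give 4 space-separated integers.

Step 1: flows [0->1,0=3,2->3] -> levels [5 5 11 7]
Step 2: flows [0=1,3->0,2->3] -> levels [6 5 10 7]
Step 3: flows [0->1,3->0,2->3] -> levels [6 6 9 7]
Step 4: flows [0=1,3->0,2->3] -> levels [7 6 8 7]
Step 5: flows [0->1,0=3,2->3] -> levels [6 7 7 8]
Step 6: flows [1->0,3->0,3->2] -> levels [8 6 8 6]
Step 7: flows [0->1,0->3,2->3] -> levels [6 7 7 8]
  -> period-2 cycle: step 7 state = step 5 state; never stabilizes
  -> state at step 30: (30-5) mod 2 = 1, same as step 6 -> [8 6 8 6]

Answer: 8 6 8 6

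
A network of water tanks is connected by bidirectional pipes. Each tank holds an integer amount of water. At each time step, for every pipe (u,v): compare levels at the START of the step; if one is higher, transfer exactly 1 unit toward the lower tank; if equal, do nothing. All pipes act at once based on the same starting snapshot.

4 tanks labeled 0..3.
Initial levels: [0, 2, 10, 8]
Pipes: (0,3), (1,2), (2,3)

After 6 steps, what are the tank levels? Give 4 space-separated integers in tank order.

Answer: 4 6 4 6

Derivation:
Step 1: flows [3->0,2->1,2->3] -> levels [1 3 8 8]
Step 2: flows [3->0,2->1,2=3] -> levels [2 4 7 7]
Step 3: flows [3->0,2->1,2=3] -> levels [3 5 6 6]
Step 4: flows [3->0,2->1,2=3] -> levels [4 6 5 5]
Step 5: flows [3->0,1->2,2=3] -> levels [5 5 6 4]
Step 6: flows [0->3,2->1,2->3] -> levels [4 6 4 6]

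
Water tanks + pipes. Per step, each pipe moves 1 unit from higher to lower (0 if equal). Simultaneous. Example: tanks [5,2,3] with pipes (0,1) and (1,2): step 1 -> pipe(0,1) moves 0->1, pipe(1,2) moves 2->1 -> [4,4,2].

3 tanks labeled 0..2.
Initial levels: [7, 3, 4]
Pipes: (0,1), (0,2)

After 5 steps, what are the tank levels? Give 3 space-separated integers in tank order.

Step 1: flows [0->1,0->2] -> levels [5 4 5]
Step 2: flows [0->1,0=2] -> levels [4 5 5]
Step 3: flows [1->0,2->0] -> levels [6 4 4]
Step 4: flows [0->1,0->2] -> levels [4 5 5]
  -> period-2 cycle: step 4 state = step 2 state
  -> state at step 5: (5-2) mod 2 = 1, same as step 3 -> [6 4 4]

Answer: 6 4 4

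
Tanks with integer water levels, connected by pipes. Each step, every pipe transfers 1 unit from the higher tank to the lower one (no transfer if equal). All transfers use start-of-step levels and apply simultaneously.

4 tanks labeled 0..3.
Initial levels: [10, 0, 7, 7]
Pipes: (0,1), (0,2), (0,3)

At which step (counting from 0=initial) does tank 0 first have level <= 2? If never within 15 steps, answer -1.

Step 1: flows [0->1,0->2,0->3] -> levels [7 1 8 8]
Step 2: flows [0->1,2->0,3->0] -> levels [8 2 7 7]
Step 3: flows [0->1,0->2,0->3] -> levels [5 3 8 8]
Step 4: flows [0->1,2->0,3->0] -> levels [6 4 7 7]
Step 5: flows [0->1,2->0,3->0] -> levels [7 5 6 6]
Step 6: flows [0->1,0->2,0->3] -> levels [4 6 7 7]
Step 7: flows [1->0,2->0,3->0] -> levels [7 5 6 6]
  -> period-2 cycle (repeats step 5); tank 0 never drops to <=2
Tank 0 never reaches <=2 within 15 steps

Answer: -1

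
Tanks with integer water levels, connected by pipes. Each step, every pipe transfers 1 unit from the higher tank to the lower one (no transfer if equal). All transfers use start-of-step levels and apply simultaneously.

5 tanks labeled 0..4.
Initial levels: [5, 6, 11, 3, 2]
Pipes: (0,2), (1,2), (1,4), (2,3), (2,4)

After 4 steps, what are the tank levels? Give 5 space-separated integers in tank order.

Step 1: flows [2->0,2->1,1->4,2->3,2->4] -> levels [6 6 7 4 4]
Step 2: flows [2->0,2->1,1->4,2->3,2->4] -> levels [7 6 3 5 6]
Step 3: flows [0->2,1->2,1=4,3->2,4->2] -> levels [6 5 7 4 5]
Step 4: flows [2->0,2->1,1=4,2->3,2->4] -> levels [7 6 3 5 6]

Answer: 7 6 3 5 6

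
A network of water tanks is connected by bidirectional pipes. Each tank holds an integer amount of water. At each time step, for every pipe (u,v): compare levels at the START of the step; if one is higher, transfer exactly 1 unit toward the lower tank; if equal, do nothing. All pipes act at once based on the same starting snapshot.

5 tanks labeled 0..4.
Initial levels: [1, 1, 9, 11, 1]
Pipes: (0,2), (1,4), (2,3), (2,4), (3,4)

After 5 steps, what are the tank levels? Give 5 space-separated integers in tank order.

Step 1: flows [2->0,1=4,3->2,2->4,3->4] -> levels [2 1 8 9 3]
Step 2: flows [2->0,4->1,3->2,2->4,3->4] -> levels [3 2 7 7 4]
Step 3: flows [2->0,4->1,2=3,2->4,3->4] -> levels [4 3 5 6 5]
Step 4: flows [2->0,4->1,3->2,2=4,3->4] -> levels [5 4 5 4 5]
Step 5: flows [0=2,4->1,2->3,2=4,4->3] -> levels [5 5 4 6 3]

Answer: 5 5 4 6 3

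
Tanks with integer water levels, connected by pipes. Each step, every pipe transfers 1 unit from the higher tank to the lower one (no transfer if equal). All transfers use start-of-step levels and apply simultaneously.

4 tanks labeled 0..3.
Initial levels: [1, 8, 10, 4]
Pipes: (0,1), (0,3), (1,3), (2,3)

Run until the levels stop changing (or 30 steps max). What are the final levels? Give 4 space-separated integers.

Step 1: flows [1->0,3->0,1->3,2->3] -> levels [3 6 9 5]
Step 2: flows [1->0,3->0,1->3,2->3] -> levels [5 4 8 6]
Step 3: flows [0->1,3->0,3->1,2->3] -> levels [5 6 7 5]
Step 4: flows [1->0,0=3,1->3,2->3] -> levels [6 4 6 7]
Step 5: flows [0->1,3->0,3->1,3->2] -> levels [6 6 7 4]
Step 6: flows [0=1,0->3,1->3,2->3] -> levels [5 5 6 7]
Step 7: flows [0=1,3->0,3->1,3->2] -> levels [6 6 7 4]
  -> period-2 cycle: step 7 state = step 5 state; never stabilizes
  -> state at step 30: (30-5) mod 2 = 1, same as step 6 -> [5 5 6 7]

Answer: 5 5 6 7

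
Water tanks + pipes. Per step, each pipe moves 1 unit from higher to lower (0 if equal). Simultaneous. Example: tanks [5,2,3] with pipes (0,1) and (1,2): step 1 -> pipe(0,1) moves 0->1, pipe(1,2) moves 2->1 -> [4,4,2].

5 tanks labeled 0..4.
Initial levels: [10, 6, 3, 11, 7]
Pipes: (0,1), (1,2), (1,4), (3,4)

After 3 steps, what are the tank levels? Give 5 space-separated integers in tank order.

Step 1: flows [0->1,1->2,4->1,3->4] -> levels [9 7 4 10 7]
Step 2: flows [0->1,1->2,1=4,3->4] -> levels [8 7 5 9 8]
Step 3: flows [0->1,1->2,4->1,3->4] -> levels [7 8 6 8 8]

Answer: 7 8 6 8 8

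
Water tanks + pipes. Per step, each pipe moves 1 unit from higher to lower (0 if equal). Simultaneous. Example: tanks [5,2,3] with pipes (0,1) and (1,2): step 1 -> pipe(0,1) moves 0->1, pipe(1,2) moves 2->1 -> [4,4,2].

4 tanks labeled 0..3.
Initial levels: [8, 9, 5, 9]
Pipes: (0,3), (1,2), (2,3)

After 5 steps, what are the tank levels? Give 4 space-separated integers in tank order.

Step 1: flows [3->0,1->2,3->2] -> levels [9 8 7 7]
Step 2: flows [0->3,1->2,2=3] -> levels [8 7 8 8]
Step 3: flows [0=3,2->1,2=3] -> levels [8 8 7 8]
Step 4: flows [0=3,1->2,3->2] -> levels [8 7 9 7]
Step 5: flows [0->3,2->1,2->3] -> levels [7 8 7 9]

Answer: 7 8 7 9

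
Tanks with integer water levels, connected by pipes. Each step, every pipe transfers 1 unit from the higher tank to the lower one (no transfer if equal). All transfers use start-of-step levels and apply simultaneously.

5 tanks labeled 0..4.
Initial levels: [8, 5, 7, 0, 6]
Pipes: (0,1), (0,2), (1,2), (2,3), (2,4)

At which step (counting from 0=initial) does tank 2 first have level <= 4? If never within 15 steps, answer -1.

Step 1: flows [0->1,0->2,2->1,2->3,2->4] -> levels [6 7 5 1 7]
Step 2: flows [1->0,0->2,1->2,2->3,4->2] -> levels [6 5 7 2 6]
Step 3: flows [0->1,2->0,2->1,2->3,2->4] -> levels [6 7 3 3 7]
Tank 2 first reaches <=4 at step 3

Answer: 3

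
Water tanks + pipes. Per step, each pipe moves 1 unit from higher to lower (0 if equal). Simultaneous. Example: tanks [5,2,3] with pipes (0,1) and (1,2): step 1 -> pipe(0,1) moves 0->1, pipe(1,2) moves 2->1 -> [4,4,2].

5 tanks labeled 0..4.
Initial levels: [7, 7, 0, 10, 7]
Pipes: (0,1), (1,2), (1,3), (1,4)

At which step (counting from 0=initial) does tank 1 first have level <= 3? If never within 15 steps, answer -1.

Step 1: flows [0=1,1->2,3->1,1=4] -> levels [7 7 1 9 7]
Step 2: flows [0=1,1->2,3->1,1=4] -> levels [7 7 2 8 7]
Step 3: flows [0=1,1->2,3->1,1=4] -> levels [7 7 3 7 7]
Step 4: flows [0=1,1->2,1=3,1=4] -> levels [7 6 4 7 7]
Step 5: flows [0->1,1->2,3->1,4->1] -> levels [6 8 5 6 6]
Step 6: flows [1->0,1->2,1->3,1->4] -> levels [7 4 6 7 7]
Step 7: flows [0->1,2->1,3->1,4->1] -> levels [6 8 5 6 6]
  -> period-2 cycle (repeats step 5); tank 1 never drops to <=3
Tank 1 never reaches <=3 within 15 steps

Answer: -1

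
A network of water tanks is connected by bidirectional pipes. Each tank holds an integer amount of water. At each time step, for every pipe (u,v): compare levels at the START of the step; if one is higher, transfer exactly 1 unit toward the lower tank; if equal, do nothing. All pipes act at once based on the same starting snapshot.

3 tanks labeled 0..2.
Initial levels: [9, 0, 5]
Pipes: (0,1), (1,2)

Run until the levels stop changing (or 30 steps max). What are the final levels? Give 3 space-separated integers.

Step 1: flows [0->1,2->1] -> levels [8 2 4]
Step 2: flows [0->1,2->1] -> levels [7 4 3]
Step 3: flows [0->1,1->2] -> levels [6 4 4]
Step 4: flows [0->1,1=2] -> levels [5 5 4]
Step 5: flows [0=1,1->2] -> levels [5 4 5]
Step 6: flows [0->1,2->1] -> levels [4 6 4]
Step 7: flows [1->0,1->2] -> levels [5 4 5]
  -> period-2 cycle: step 7 state = step 5 state; never stabilizes
  -> state at step 30: (30-5) mod 2 = 1, same as step 6 -> [4 6 4]

Answer: 4 6 4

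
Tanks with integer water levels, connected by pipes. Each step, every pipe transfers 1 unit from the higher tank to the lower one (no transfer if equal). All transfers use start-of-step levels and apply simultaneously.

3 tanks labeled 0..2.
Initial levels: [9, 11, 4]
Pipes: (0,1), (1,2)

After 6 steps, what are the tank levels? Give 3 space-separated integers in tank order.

Answer: 8 8 8

Derivation:
Step 1: flows [1->0,1->2] -> levels [10 9 5]
Step 2: flows [0->1,1->2] -> levels [9 9 6]
Step 3: flows [0=1,1->2] -> levels [9 8 7]
Step 4: flows [0->1,1->2] -> levels [8 8 8]
Step 5: flows [0=1,1=2] -> levels [8 8 8]
  -> stable; steps 6..6 unchanged -> [8 8 8]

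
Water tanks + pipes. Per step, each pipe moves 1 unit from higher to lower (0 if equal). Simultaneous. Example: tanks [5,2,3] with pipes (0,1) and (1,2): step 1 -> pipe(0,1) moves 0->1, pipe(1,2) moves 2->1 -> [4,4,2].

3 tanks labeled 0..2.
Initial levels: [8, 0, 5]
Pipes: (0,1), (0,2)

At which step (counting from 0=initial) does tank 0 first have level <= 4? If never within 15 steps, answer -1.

Answer: 4

Derivation:
Step 1: flows [0->1,0->2] -> levels [6 1 6]
Step 2: flows [0->1,0=2] -> levels [5 2 6]
Step 3: flows [0->1,2->0] -> levels [5 3 5]
Step 4: flows [0->1,0=2] -> levels [4 4 5]
Tank 0 first reaches <=4 at step 4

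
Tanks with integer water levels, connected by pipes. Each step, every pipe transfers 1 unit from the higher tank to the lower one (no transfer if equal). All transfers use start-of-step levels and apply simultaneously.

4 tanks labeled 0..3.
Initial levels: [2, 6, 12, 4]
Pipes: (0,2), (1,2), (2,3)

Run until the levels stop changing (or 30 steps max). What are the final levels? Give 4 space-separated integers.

Step 1: flows [2->0,2->1,2->3] -> levels [3 7 9 5]
Step 2: flows [2->0,2->1,2->3] -> levels [4 8 6 6]
Step 3: flows [2->0,1->2,2=3] -> levels [5 7 6 6]
Step 4: flows [2->0,1->2,2=3] -> levels [6 6 6 6]
Step 5: flows [0=2,1=2,2=3] -> levels [6 6 6 6]
  -> stable (no change)

Answer: 6 6 6 6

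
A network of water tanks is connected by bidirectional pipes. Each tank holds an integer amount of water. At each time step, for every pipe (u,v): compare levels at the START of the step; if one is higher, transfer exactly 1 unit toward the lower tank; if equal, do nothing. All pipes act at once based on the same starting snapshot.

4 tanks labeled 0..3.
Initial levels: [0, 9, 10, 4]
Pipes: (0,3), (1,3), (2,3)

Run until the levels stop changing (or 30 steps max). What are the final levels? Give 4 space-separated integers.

Step 1: flows [3->0,1->3,2->3] -> levels [1 8 9 5]
Step 2: flows [3->0,1->3,2->3] -> levels [2 7 8 6]
Step 3: flows [3->0,1->3,2->3] -> levels [3 6 7 7]
Step 4: flows [3->0,3->1,2=3] -> levels [4 7 7 5]
Step 5: flows [3->0,1->3,2->3] -> levels [5 6 6 6]
Step 6: flows [3->0,1=3,2=3] -> levels [6 6 6 5]
Step 7: flows [0->3,1->3,2->3] -> levels [5 5 5 8]
Step 8: flows [3->0,3->1,3->2] -> levels [6 6 6 5]
  -> period-2 cycle: step 8 state = step 6 state; never stabilizes
  -> state at step 30: (30-6) mod 2 = 0, same as step 6 -> [6 6 6 5]

Answer: 6 6 6 5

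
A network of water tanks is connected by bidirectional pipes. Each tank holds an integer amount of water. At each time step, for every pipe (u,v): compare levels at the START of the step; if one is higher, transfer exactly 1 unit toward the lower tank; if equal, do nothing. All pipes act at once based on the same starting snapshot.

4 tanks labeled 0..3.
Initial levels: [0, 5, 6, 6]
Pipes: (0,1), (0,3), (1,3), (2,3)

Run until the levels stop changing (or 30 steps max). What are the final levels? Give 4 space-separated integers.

Step 1: flows [1->0,3->0,3->1,2=3] -> levels [2 5 6 4]
Step 2: flows [1->0,3->0,1->3,2->3] -> levels [4 3 5 5]
Step 3: flows [0->1,3->0,3->1,2=3] -> levels [4 5 5 3]
Step 4: flows [1->0,0->3,1->3,2->3] -> levels [4 3 4 6]
Step 5: flows [0->1,3->0,3->1,3->2] -> levels [4 5 5 3]
  -> period-2 cycle: step 5 state = step 3 state; never stabilizes
  -> state at step 30: (30-3) mod 2 = 1, same as step 4 -> [4 3 4 6]

Answer: 4 3 4 6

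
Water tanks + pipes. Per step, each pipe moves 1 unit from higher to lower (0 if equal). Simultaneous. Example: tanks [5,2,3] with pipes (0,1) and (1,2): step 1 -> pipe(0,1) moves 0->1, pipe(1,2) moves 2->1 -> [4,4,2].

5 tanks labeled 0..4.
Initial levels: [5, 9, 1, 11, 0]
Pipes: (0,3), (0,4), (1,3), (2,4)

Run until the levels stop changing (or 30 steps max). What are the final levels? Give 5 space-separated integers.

Answer: 4 5 4 7 6

Derivation:
Step 1: flows [3->0,0->4,3->1,2->4] -> levels [5 10 0 9 2]
Step 2: flows [3->0,0->4,1->3,4->2] -> levels [5 9 1 9 2]
Step 3: flows [3->0,0->4,1=3,4->2] -> levels [5 9 2 8 2]
Step 4: flows [3->0,0->4,1->3,2=4] -> levels [5 8 2 8 3]
Step 5: flows [3->0,0->4,1=3,4->2] -> levels [5 8 3 7 3]
Step 6: flows [3->0,0->4,1->3,2=4] -> levels [5 7 3 7 4]
Step 7: flows [3->0,0->4,1=3,4->2] -> levels [5 7 4 6 4]
Step 8: flows [3->0,0->4,1->3,2=4] -> levels [5 6 4 6 5]
Step 9: flows [3->0,0=4,1=3,4->2] -> levels [6 6 5 5 4]
Step 10: flows [0->3,0->4,1->3,2->4] -> levels [4 5 4 7 6]
Step 11: flows [3->0,4->0,3->1,4->2] -> levels [6 6 5 5 4]
  -> period-2 cycle: step 11 state = step 9 state; never stabilizes
  -> state at step 30: (30-9) mod 2 = 1, same as step 10 -> [4 5 4 7 6]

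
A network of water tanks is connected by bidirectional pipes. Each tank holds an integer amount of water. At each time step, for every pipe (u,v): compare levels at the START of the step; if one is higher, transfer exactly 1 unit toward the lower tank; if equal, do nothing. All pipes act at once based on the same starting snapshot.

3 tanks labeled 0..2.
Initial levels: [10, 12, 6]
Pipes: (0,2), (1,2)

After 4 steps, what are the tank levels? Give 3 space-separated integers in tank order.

Step 1: flows [0->2,1->2] -> levels [9 11 8]
Step 2: flows [0->2,1->2] -> levels [8 10 10]
Step 3: flows [2->0,1=2] -> levels [9 10 9]
Step 4: flows [0=2,1->2] -> levels [9 9 10]

Answer: 9 9 10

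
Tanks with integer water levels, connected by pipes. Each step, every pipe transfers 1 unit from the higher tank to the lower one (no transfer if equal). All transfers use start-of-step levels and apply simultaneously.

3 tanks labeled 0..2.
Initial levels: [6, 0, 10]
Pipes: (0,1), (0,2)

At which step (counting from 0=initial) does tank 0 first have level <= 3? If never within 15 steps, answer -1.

Step 1: flows [0->1,2->0] -> levels [6 1 9]
Step 2: flows [0->1,2->0] -> levels [6 2 8]
Step 3: flows [0->1,2->0] -> levels [6 3 7]
Step 4: flows [0->1,2->0] -> levels [6 4 6]
Step 5: flows [0->1,0=2] -> levels [5 5 6]
Step 6: flows [0=1,2->0] -> levels [6 5 5]
Step 7: flows [0->1,0->2] -> levels [4 6 6]
Step 8: flows [1->0,2->0] -> levels [6 5 5]
  -> period-2 cycle (repeats step 6); tank 0 never drops to <=3
Tank 0 never reaches <=3 within 15 steps

Answer: -1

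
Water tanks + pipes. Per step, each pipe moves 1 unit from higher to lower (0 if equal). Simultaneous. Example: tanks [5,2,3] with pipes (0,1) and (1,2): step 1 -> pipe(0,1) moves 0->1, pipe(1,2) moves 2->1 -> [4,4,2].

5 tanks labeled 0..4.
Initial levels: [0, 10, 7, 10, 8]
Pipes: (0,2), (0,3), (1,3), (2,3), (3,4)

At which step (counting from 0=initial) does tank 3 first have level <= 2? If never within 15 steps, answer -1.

Answer: -1

Derivation:
Step 1: flows [2->0,3->0,1=3,3->2,3->4] -> levels [2 10 7 7 9]
Step 2: flows [2->0,3->0,1->3,2=3,4->3] -> levels [4 9 6 8 8]
Step 3: flows [2->0,3->0,1->3,3->2,3=4] -> levels [6 8 6 7 8]
Step 4: flows [0=2,3->0,1->3,3->2,4->3] -> levels [7 7 7 7 7]
Step 5: flows [0=2,0=3,1=3,2=3,3=4] -> levels [7 7 7 7 7]
  -> stable; tank 3 stays at 7 > 2
Tank 3 never reaches <=2 within 15 steps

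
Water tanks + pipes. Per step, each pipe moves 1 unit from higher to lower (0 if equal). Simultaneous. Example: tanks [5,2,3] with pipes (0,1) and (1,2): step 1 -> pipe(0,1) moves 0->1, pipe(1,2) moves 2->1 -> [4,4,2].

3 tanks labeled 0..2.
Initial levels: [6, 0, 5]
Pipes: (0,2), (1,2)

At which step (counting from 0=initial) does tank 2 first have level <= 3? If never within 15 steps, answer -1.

Step 1: flows [0->2,2->1] -> levels [5 1 5]
Step 2: flows [0=2,2->1] -> levels [5 2 4]
Step 3: flows [0->2,2->1] -> levels [4 3 4]
Step 4: flows [0=2,2->1] -> levels [4 4 3]
Tank 2 first reaches <=3 at step 4

Answer: 4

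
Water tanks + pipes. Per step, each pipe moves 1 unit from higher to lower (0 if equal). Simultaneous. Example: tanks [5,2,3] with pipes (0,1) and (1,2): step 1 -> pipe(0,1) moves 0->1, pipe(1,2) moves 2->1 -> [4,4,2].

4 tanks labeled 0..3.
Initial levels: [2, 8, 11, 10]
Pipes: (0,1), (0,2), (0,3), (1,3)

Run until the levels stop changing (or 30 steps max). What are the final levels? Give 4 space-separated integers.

Answer: 10 7 7 7

Derivation:
Step 1: flows [1->0,2->0,3->0,3->1] -> levels [5 8 10 8]
Step 2: flows [1->0,2->0,3->0,1=3] -> levels [8 7 9 7]
Step 3: flows [0->1,2->0,0->3,1=3] -> levels [7 8 8 8]
Step 4: flows [1->0,2->0,3->0,1=3] -> levels [10 7 7 7]
Step 5: flows [0->1,0->2,0->3,1=3] -> levels [7 8 8 8]
  -> period-2 cycle: step 5 state = step 3 state; never stabilizes
  -> state at step 30: (30-3) mod 2 = 1, same as step 4 -> [10 7 7 7]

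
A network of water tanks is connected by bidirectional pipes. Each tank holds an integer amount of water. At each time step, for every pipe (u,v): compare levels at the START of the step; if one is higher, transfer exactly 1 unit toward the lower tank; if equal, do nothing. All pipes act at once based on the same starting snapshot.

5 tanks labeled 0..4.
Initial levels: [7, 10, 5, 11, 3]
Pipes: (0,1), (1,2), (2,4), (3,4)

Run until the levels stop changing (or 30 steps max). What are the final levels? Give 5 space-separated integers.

Step 1: flows [1->0,1->2,2->4,3->4] -> levels [8 8 5 10 5]
Step 2: flows [0=1,1->2,2=4,3->4] -> levels [8 7 6 9 6]
Step 3: flows [0->1,1->2,2=4,3->4] -> levels [7 7 7 8 7]
Step 4: flows [0=1,1=2,2=4,3->4] -> levels [7 7 7 7 8]
Step 5: flows [0=1,1=2,4->2,4->3] -> levels [7 7 8 8 6]
Step 6: flows [0=1,2->1,2->4,3->4] -> levels [7 8 6 7 8]
Step 7: flows [1->0,1->2,4->2,4->3] -> levels [8 6 8 8 6]
Step 8: flows [0->1,2->1,2->4,3->4] -> levels [7 8 6 7 8]
  -> period-2 cycle: step 8 state = step 6 state; never stabilizes
  -> state at step 30: (30-6) mod 2 = 0, same as step 6 -> [7 8 6 7 8]

Answer: 7 8 6 7 8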